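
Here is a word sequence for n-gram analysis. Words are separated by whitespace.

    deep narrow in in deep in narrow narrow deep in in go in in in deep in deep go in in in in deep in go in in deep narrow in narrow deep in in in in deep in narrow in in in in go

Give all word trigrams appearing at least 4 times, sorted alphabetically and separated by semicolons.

in deep in; in in deep; in in in

Trigram counts meeting the condition (at least 4 times):
  in deep in: 4
  in in deep: 5
  in in in: 7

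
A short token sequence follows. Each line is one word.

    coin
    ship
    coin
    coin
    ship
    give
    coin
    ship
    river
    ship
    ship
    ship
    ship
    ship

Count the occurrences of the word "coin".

4

Scanning the 14 tokens for "coin":
  position 1: coin
  position 3: coin
  position 4: coin
  position 7: coin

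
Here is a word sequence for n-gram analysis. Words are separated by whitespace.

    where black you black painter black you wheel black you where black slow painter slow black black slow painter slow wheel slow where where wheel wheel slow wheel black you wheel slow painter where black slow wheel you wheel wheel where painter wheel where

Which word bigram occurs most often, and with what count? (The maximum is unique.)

Bigram frequencies (highest first):
  black you: 4
  where black: 3
  you wheel: 3
  black slow: 3
  slow painter: 3
  slow wheel: 3
  … (18 more, each ≤ 3)

"black you", 4 times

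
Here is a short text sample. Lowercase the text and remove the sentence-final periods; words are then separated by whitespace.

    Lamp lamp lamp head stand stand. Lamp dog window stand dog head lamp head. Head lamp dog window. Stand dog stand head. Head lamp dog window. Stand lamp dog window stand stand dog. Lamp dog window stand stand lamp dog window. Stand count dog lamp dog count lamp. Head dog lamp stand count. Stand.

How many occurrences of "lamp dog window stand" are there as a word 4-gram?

Scanning the 51 overlapping 4-gram windows for "lamp dog window stand":
  position 7–10: lamp dog window stand
  position 16–19: lamp dog window stand
  position 24–27: lamp dog window stand
  position 28–31: lamp dog window stand
  position 34–37: lamp dog window stand
  position 39–42: lamp dog window stand

6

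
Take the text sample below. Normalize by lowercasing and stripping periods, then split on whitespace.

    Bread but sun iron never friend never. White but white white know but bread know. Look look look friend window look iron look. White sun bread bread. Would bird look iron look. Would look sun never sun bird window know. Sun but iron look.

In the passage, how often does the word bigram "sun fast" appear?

Scanning the 43 overlapping bigram windows for "sun fast":
  (none found)

0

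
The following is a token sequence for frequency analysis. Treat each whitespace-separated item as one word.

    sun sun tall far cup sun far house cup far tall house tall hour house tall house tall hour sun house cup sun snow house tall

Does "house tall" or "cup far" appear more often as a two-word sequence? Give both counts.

"house tall" (4 vs 1)

"house tall": 4 occurrences
"cup far": 1 occurrence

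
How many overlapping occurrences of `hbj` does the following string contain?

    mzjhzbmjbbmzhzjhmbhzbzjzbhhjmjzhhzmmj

Sliding a length-3 window over the 37 characters (35 positions):
  (no match at any position)

0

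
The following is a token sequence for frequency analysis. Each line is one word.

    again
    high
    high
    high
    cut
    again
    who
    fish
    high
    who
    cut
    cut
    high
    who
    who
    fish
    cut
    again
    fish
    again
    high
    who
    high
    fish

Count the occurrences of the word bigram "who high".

Scanning the 23 overlapping bigram windows for "who high":
  position 22–23: who high

1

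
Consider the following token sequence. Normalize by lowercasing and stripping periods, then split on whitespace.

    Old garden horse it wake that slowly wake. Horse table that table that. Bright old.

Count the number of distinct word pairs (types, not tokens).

15 tokens → 14 bigram windows in total.
Repeated bigrams (each contributes count−1 duplicates):
  table that: 2
1 duplicate windows → 14 − 1 = 13 distinct.

13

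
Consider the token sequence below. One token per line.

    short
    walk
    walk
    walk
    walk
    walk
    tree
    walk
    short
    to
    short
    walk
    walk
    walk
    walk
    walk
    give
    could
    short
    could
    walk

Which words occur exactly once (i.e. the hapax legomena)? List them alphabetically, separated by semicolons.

Unigram counts meeting the condition (exactly once (i.e. the hapax legomena)):
  give: 1
  to: 1
  tree: 1

give; to; tree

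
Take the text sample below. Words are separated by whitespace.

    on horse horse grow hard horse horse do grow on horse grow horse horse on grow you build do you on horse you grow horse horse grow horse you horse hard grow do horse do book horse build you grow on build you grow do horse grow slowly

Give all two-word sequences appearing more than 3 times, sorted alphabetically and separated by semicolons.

Bigram counts meeting the condition (more than 3 times):
  horse grow: 4
  horse horse: 4

horse grow; horse horse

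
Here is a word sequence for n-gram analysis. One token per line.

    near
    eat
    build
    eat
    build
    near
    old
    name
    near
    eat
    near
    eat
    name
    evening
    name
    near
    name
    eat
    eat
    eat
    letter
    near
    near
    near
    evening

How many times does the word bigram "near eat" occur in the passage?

Scanning the 24 overlapping bigram windows for "near eat":
  position 1–2: near eat
  position 9–10: near eat
  position 11–12: near eat

3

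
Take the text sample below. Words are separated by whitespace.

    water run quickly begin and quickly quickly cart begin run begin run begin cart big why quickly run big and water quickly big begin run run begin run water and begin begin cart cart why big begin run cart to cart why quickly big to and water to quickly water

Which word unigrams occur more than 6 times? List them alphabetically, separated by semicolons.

begin; quickly; run

Unigram counts meeting the condition (more than 6 times):
  begin: 9
  quickly: 7
  run: 8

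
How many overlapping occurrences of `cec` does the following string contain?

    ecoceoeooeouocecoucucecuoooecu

Sliding a length-3 window over the 30 characters (28 positions):
  position 14–16: cec
  position 21–23: cec

2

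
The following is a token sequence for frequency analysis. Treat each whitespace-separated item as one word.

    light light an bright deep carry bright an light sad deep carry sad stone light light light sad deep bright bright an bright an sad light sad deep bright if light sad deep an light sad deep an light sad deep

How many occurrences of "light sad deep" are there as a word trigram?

Scanning the 39 overlapping trigram windows for "light sad deep":
  position 9–11: light sad deep
  position 17–19: light sad deep
  position 26–28: light sad deep
  position 31–33: light sad deep
  position 35–37: light sad deep
  position 39–41: light sad deep

6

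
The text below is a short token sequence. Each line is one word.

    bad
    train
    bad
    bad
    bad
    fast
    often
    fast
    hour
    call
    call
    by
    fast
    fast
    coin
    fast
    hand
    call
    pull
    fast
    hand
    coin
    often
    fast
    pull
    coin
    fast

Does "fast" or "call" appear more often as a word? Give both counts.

"fast": 8 occurrences
"call": 3 occurrences

"fast" (8 vs 3)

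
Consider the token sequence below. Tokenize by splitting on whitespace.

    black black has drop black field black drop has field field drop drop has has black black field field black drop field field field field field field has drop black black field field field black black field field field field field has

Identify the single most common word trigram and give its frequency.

"field field field", 8 times

Trigram frequencies (highest first):
  field field field: 8
  black black field: 3
  black field field: 3
  has drop black: 2
  field black drop: 2
  field field black: 2
  … (19 more, each ≤ 2)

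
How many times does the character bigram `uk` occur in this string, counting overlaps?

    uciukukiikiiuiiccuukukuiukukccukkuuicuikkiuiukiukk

9

Sliding a length-2 window over the 50 characters (49 positions):
  position 4–5: uk
  position 6–7: uk
  position 19–20: uk
  position 21–22: uk
  position 25–26: uk
  position 27–28: uk
  position 31–32: uk
  position 45–46: uk
  position 48–49: uk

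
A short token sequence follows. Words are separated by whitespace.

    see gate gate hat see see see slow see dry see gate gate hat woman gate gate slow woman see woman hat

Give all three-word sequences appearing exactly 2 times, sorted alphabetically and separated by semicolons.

Trigram counts meeting the condition (exactly 2 times):
  gate gate hat: 2
  see gate gate: 2

gate gate hat; see gate gate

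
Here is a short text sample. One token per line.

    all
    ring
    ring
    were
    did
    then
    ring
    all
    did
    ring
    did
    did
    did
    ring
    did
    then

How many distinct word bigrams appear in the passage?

16 tokens → 15 bigram windows in total.
Repeated bigrams (each contributes count−1 duplicates):
  did did: 2
  did ring: 2
  did then: 2
  ring did: 2
4 duplicate windows → 15 − 4 = 11 distinct.

11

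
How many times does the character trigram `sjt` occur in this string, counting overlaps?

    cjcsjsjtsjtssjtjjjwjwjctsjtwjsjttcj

5

Sliding a length-3 window over the 35 characters (33 positions):
  position 6–8: sjt
  position 9–11: sjt
  position 13–15: sjt
  position 25–27: sjt
  position 30–32: sjt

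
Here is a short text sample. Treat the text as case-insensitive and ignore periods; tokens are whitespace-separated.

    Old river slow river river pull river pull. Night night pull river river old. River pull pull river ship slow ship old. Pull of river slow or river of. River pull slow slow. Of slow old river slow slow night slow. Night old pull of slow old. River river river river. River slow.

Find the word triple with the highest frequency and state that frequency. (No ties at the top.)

Trigram frequencies (highest first):
  river river river: 3
  old river slow: 2
  old pull of: 2
  of slow old: 2
  slow old river: 2
  river slow river: 1
  … (39 more, each ≤ 1)

"river river river", 3 times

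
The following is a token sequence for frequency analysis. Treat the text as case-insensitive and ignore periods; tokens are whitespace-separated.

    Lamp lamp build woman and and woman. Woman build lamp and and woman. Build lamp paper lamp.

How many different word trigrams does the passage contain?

13

17 tokens → 15 trigram windows in total.
Repeated trigrams (each contributes count−1 duplicates):
  and and woman: 2
  woman build lamp: 2
2 duplicate windows → 15 − 2 = 13 distinct.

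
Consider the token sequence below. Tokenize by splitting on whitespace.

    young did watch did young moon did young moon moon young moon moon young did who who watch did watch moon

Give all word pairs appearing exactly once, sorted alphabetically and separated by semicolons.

Bigram counts meeting the condition (exactly once):
  did who: 1
  moon did: 1
  watch moon: 1
  who watch: 1
  who who: 1

did who; moon did; watch moon; who watch; who who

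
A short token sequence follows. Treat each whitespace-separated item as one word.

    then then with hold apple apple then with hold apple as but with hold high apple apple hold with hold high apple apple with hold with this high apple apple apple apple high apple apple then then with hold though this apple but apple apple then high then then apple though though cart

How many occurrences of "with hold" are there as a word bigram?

6

Scanning the 52 overlapping bigram windows for "with hold":
  position 3–4: with hold
  position 8–9: with hold
  position 13–14: with hold
  position 19–20: with hold
  position 24–25: with hold
  position 38–39: with hold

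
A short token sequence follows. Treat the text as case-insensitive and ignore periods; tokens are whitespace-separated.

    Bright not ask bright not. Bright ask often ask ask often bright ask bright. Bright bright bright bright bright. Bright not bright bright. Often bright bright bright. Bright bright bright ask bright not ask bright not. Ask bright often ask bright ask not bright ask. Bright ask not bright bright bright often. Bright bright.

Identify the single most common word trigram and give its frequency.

"bright bright bright", 10 times

Trigram frequencies (highest first):
  bright bright bright: 10
  bright not ask: 3
  not ask bright: 3
  ask bright not: 3
  bright ask bright: 3
  bright not bright: 2
  … (20 more, each ≤ 2)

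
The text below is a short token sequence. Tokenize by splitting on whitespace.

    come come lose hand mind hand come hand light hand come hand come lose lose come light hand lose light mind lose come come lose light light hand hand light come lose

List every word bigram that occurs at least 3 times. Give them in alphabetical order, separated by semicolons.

Bigram counts meeting the condition (at least 3 times):
  come lose: 4
  hand come: 3
  light hand: 3

come lose; hand come; light hand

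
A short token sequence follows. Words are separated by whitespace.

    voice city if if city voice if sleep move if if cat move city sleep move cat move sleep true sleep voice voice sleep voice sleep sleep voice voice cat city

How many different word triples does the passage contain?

31 tokens → 29 trigram windows in total.
Repeated trigrams (each contributes count−1 duplicates):
  sleep voice voice: 2
1 duplicate windows → 29 − 1 = 28 distinct.

28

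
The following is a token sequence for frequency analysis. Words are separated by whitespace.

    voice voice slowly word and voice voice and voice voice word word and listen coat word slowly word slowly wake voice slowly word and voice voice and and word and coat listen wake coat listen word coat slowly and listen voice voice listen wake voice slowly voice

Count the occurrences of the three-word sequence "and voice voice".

3

Scanning the 45 overlapping trigram windows for "and voice voice":
  position 5–7: and voice voice
  position 8–10: and voice voice
  position 24–26: and voice voice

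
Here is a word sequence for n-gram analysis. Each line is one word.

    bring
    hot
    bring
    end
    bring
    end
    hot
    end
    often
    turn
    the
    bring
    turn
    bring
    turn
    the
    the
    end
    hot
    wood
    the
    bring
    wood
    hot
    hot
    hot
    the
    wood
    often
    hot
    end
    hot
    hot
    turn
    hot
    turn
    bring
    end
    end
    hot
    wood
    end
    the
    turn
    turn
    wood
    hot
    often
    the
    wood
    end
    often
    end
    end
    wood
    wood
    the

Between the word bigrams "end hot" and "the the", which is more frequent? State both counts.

"end hot": 4 occurrences
"the the": 1 occurrence

"end hot" (4 vs 1)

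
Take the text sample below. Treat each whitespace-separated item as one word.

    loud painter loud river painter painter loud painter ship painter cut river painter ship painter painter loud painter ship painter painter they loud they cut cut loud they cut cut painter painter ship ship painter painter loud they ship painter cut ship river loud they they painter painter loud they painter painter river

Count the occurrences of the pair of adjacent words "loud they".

Scanning the 52 overlapping bigram windows for "loud they":
  position 23–24: loud they
  position 27–28: loud they
  position 37–38: loud they
  position 44–45: loud they
  position 49–50: loud they

5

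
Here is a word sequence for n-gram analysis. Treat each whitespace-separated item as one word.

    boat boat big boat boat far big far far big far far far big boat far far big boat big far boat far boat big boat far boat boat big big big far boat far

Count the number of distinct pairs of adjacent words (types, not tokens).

35 tokens → 34 bigram windows in total.
Repeated bigrams (each contributes count−1 duplicates):
  boat far: 5
  big boat: 4
  big far: 4
  boat big: 4
  far big: 4
  far boat: 4
  far far: 4
  boat boat: 3
  … (1 more repeated)
25 duplicate windows → 34 − 25 = 9 distinct.

9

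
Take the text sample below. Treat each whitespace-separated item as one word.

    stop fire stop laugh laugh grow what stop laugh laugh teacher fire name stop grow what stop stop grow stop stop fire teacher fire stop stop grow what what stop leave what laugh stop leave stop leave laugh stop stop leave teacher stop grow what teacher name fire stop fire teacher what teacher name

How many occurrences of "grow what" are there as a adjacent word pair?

4

Scanning the 53 overlapping bigram windows for "grow what":
  position 6–7: grow what
  position 15–16: grow what
  position 27–28: grow what
  position 44–45: grow what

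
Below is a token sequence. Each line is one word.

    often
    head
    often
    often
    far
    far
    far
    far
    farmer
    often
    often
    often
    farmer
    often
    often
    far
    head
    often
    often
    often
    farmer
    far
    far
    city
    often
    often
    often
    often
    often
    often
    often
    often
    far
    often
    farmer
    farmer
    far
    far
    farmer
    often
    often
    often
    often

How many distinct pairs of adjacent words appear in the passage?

14

43 tokens → 42 bigram windows in total.
Repeated bigrams (each contributes count−1 duplicates):
  often often: 16
  far far: 5
  farmer often: 3
  often far: 3
  often farmer: 3
  far farmer: 2
  farmer far: 2
  head often: 2
28 duplicate windows → 42 − 28 = 14 distinct.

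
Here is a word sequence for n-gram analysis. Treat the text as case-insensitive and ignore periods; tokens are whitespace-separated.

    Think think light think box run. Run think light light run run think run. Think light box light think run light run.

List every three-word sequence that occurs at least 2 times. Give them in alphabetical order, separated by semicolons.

run run think; run think light

Trigram counts meeting the condition (at least 2 times):
  run run think: 2
  run think light: 2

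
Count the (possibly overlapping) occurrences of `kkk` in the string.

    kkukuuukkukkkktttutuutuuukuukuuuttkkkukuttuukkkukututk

4

Sliding a length-3 window over the 54 characters (52 positions):
  position 11–13: kkk
  position 12–14: kkk
  position 35–37: kkk
  position 45–47: kkk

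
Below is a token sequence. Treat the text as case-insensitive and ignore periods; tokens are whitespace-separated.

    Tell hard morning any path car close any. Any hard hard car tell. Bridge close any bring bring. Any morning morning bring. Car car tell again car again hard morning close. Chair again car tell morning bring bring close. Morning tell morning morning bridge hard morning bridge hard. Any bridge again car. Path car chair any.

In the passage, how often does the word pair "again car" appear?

Scanning the 55 overlapping bigram windows for "again car":
  position 26–27: again car
  position 33–34: again car
  position 51–52: again car

3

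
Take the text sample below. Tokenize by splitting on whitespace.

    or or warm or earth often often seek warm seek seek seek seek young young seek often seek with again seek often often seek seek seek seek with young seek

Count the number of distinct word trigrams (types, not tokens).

30 tokens → 28 trigram windows in total.
Repeated trigrams (each contributes count−1 duplicates):
  seek seek seek: 4
  often often seek: 2
4 duplicate windows → 28 − 4 = 24 distinct.

24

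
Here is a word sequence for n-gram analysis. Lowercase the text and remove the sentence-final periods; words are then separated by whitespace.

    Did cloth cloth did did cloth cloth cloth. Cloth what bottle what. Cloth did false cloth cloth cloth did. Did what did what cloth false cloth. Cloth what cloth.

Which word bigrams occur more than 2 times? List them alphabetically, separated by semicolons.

Bigram counts meeting the condition (more than 2 times):
  cloth cloth: 7
  cloth did: 3
  what cloth: 3

cloth cloth; cloth did; what cloth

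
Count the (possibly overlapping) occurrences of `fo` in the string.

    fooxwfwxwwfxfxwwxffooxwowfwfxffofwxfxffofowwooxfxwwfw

Sliding a length-2 window over the 53 characters (52 positions):
  position 1–2: fo
  position 19–20: fo
  position 31–32: fo
  position 39–40: fo
  position 41–42: fo

5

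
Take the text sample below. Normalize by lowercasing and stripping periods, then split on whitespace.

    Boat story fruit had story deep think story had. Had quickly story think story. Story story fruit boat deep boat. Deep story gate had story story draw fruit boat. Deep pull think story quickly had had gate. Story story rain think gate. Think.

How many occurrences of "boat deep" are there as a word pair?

Scanning the 42 overlapping bigram windows for "boat deep":
  position 18–19: boat deep
  position 20–21: boat deep
  position 29–30: boat deep

3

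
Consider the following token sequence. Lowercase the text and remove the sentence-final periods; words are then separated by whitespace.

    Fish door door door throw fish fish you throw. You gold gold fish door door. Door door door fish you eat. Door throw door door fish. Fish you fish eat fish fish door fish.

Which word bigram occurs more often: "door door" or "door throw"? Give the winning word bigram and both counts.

"door door" (7 vs 2)

"door door": 7 occurrences
"door throw": 2 occurrences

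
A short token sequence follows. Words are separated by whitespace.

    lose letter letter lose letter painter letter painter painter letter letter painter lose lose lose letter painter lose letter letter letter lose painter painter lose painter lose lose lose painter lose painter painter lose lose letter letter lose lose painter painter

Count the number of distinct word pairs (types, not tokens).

9

41 tokens → 40 bigram windows in total.
Repeated bigrams (each contributes count−1 duplicates):
  lose lose: 6
  painter lose: 6
  letter letter: 5
  lose letter: 5
  lose painter: 5
  letter painter: 4
  painter painter: 4
  letter lose: 3
  … (1 more repeated)
31 duplicate windows → 40 − 31 = 9 distinct.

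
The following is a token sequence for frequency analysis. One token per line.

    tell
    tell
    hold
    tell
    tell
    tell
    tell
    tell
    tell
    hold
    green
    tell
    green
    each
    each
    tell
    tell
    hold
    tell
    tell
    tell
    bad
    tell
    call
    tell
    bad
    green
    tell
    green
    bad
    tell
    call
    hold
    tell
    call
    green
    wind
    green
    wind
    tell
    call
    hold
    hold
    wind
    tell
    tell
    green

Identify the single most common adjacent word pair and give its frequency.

Bigram frequencies (highest first):
  tell tell: 10
  tell call: 4
  tell hold: 3
  hold tell: 3
  tell green: 3
  green tell: 2
  … (16 more, each ≤ 2)

"tell tell", 10 times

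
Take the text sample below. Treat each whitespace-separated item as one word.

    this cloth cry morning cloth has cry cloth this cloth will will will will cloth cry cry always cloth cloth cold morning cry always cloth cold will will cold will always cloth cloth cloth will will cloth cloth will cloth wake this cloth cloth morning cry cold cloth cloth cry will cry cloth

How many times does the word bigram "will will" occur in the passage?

5

Scanning the 52 overlapping bigram windows for "will will":
  position 11–12: will will
  position 12–13: will will
  position 13–14: will will
  position 27–28: will will
  position 35–36: will will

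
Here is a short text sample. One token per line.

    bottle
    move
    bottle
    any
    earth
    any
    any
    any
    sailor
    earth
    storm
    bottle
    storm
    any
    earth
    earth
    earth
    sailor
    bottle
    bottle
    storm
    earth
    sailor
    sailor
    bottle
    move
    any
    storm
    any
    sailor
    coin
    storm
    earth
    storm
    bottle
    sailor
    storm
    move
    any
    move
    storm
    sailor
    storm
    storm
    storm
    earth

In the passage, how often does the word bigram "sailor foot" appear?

Scanning the 45 overlapping bigram windows for "sailor foot":
  (none found)

0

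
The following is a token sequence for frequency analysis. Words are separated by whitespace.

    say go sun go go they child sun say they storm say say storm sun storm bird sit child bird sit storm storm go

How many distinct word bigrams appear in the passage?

24 tokens → 23 bigram windows in total.
Repeated bigrams (each contributes count−1 duplicates):
  bird sit: 2
1 duplicate windows → 23 − 1 = 22 distinct.

22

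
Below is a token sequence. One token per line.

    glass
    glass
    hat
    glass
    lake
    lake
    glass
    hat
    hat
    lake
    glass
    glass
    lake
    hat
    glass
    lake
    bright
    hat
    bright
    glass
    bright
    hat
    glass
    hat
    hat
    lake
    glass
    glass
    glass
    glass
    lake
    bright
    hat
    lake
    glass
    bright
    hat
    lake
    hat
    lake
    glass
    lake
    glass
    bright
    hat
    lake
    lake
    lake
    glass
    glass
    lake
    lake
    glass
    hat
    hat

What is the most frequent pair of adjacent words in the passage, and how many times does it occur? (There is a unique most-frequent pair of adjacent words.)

"lake glass", 8 times

Bigram frequencies (highest first):
  lake glass: 8
  glass glass: 6
  glass lake: 6
  hat lake: 6
  bright hat: 5
  glass hat: 4
  … (8 more, each ≤ 4)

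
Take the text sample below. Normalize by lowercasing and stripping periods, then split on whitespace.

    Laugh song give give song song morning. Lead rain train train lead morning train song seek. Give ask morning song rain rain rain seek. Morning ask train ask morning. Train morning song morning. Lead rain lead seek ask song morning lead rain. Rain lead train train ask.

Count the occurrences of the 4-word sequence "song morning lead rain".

Scanning the 44 overlapping 4-gram windows for "song morning lead rain":
  position 6–9: song morning lead rain
  position 32–35: song morning lead rain
  position 39–42: song morning lead rain

3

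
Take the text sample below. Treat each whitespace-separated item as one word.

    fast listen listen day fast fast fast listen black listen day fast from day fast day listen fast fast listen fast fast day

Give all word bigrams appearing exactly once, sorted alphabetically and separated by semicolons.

black listen; day listen; fast from; from day; listen black; listen listen

Bigram counts meeting the condition (exactly once):
  black listen: 1
  day listen: 1
  fast from: 1
  from day: 1
  listen black: 1
  listen listen: 1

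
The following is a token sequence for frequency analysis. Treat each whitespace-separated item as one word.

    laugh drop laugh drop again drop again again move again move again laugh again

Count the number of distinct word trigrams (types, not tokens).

14 tokens → 12 trigram windows in total.
Repeated trigrams (each contributes count−1 duplicates):
  again move again: 2
1 duplicate windows → 12 − 1 = 11 distinct.

11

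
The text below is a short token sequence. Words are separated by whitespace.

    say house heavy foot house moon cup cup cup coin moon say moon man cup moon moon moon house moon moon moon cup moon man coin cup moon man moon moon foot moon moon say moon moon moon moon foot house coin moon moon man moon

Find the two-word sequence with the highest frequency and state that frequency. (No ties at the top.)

"moon moon", 10 times

Bigram frequencies (highest first):
  moon moon: 10
  moon man: 4
  cup moon: 3
  foot house: 2
  house moon: 2
  moon cup: 2
  … (16 more, each ≤ 2)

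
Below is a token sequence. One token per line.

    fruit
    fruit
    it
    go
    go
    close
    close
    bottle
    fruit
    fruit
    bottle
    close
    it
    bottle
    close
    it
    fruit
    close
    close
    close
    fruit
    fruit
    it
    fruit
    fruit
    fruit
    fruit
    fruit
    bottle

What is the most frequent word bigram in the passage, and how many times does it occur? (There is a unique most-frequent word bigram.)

"fruit fruit", 7 times

Bigram frequencies (highest first):
  fruit fruit: 7
  close close: 3
  fruit it: 2
  fruit bottle: 2
  bottle close: 2
  close it: 2
  … (9 more, each ≤ 2)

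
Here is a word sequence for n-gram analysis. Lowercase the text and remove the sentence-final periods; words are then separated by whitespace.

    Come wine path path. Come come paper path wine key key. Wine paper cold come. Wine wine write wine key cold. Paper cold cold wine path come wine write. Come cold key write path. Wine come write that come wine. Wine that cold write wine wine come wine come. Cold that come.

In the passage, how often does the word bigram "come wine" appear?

5

Scanning the 51 overlapping bigram windows for "come wine":
  position 1–2: come wine
  position 15–16: come wine
  position 27–28: come wine
  position 39–40: come wine
  position 47–48: come wine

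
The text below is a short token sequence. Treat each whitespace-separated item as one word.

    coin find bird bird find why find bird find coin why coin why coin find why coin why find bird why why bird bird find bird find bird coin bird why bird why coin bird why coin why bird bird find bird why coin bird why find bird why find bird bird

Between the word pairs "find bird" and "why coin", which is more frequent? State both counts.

"find bird" (8 vs 6)

"find bird": 8 occurrences
"why coin": 6 occurrences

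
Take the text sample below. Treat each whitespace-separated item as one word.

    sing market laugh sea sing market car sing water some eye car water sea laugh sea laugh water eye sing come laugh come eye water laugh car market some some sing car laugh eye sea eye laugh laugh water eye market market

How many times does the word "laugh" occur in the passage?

Scanning the 42 tokens for "laugh":
  position 3: laugh
  position 15: laugh
  position 17: laugh
  position 22: laugh
  position 26: laugh
  position 33: laugh
  position 37: laugh
  position 38: laugh

8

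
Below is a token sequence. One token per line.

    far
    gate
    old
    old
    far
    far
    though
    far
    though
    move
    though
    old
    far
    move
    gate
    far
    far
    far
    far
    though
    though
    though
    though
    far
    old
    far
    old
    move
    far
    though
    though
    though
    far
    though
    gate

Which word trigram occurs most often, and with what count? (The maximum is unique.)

"though though though", 3 times

Trigram frequencies (highest first):
  though though though: 3
  far far though: 2
  though far though: 2
  far far far: 2
  far though though: 2
  though though far: 2
  … (20 more, each ≤ 1)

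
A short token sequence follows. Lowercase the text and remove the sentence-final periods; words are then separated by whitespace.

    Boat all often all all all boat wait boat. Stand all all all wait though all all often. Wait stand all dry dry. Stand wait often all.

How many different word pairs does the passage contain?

19

27 tokens → 26 bigram windows in total.
Repeated bigrams (each contributes count−1 duplicates):
  all all: 5
  all often: 2
  often all: 2
  stand all: 2
7 duplicate windows → 26 − 7 = 19 distinct.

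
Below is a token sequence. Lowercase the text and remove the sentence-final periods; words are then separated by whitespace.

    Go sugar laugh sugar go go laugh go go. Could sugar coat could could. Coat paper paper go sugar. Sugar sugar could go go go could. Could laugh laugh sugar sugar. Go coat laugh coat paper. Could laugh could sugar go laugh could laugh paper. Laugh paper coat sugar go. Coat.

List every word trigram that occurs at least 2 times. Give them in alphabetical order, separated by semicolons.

go go could; sugar go coat

Trigram counts meeting the condition (at least 2 times):
  go go could: 2
  sugar go coat: 2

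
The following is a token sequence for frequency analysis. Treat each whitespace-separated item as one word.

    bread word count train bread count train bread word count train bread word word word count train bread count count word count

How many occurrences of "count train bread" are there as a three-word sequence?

4

Scanning the 20 overlapping trigram windows for "count train bread":
  position 3–5: count train bread
  position 6–8: count train bread
  position 10–12: count train bread
  position 16–18: count train bread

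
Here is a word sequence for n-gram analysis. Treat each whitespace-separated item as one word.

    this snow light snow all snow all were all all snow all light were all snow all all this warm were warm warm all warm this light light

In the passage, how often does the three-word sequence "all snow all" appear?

Scanning the 26 overlapping trigram windows for "all snow all":
  position 5–7: all snow all
  position 10–12: all snow all
  position 15–17: all snow all

3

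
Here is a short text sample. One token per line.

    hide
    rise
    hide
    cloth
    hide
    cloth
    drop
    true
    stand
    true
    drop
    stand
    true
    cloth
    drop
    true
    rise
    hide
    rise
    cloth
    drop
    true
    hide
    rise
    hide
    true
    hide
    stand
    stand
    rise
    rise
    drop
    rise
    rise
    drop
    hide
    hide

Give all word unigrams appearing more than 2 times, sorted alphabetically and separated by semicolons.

Unigram counts meeting the condition (more than 2 times):
  cloth: 4
  drop: 6
  hide: 9
  rise: 8
  stand: 4
  true: 6

cloth; drop; hide; rise; stand; true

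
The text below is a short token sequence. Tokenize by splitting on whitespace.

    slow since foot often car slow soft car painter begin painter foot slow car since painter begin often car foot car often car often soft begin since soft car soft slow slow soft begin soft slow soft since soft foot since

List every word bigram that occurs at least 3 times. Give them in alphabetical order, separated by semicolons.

Bigram counts meeting the condition (at least 3 times):
  often car: 3
  slow soft: 3

often car; slow soft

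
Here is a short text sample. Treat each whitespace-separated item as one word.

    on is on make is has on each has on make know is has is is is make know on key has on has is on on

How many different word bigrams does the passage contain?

27 tokens → 26 bigram windows in total.
Repeated bigrams (each contributes count−1 duplicates):
  has on: 3
  has is: 2
  is has: 2
  is is: 2
  is on: 2
  make know: 2
  on make: 2
8 duplicate windows → 26 − 8 = 18 distinct.

18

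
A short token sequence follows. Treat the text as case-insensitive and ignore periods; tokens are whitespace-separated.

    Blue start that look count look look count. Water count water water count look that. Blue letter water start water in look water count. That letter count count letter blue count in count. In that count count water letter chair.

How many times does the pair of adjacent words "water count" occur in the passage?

3

Scanning the 39 overlapping bigram windows for "water count":
  position 9–10: water count
  position 12–13: water count
  position 23–24: water count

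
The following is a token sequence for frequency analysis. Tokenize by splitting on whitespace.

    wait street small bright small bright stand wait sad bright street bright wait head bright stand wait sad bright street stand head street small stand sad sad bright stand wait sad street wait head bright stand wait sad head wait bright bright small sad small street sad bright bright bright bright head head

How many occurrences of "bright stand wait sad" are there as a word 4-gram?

Scanning the 50 overlapping 4-gram windows for "bright stand wait sad":
  position 6–9: bright stand wait sad
  position 15–18: bright stand wait sad
  position 28–31: bright stand wait sad
  position 35–38: bright stand wait sad

4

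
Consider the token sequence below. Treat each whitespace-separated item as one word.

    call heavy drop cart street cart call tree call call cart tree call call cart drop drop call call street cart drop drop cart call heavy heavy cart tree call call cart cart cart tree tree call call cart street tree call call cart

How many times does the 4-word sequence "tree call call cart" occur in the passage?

Scanning the 41 overlapping 4-gram windows for "tree call call cart":
  position 8–11: tree call call cart
  position 12–15: tree call call cart
  position 29–32: tree call call cart
  position 36–39: tree call call cart
  position 41–44: tree call call cart

5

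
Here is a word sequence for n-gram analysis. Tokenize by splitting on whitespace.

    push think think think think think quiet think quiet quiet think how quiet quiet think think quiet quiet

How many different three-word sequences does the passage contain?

11

18 tokens → 16 trigram windows in total.
Repeated trigrams (each contributes count−1 duplicates):
  think think think: 3
  quiet quiet think: 2
  think quiet quiet: 2
  think think quiet: 2
5 duplicate windows → 16 − 5 = 11 distinct.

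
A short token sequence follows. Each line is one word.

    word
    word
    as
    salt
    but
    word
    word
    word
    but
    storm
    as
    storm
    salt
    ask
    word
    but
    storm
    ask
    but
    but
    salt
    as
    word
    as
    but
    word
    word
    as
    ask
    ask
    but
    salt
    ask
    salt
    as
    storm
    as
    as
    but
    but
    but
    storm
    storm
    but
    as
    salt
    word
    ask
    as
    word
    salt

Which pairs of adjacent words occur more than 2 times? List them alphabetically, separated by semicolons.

but but; but storm; word as; word word

Bigram counts meeting the condition (more than 2 times):
  but but: 3
  but storm: 3
  word as: 3
  word word: 4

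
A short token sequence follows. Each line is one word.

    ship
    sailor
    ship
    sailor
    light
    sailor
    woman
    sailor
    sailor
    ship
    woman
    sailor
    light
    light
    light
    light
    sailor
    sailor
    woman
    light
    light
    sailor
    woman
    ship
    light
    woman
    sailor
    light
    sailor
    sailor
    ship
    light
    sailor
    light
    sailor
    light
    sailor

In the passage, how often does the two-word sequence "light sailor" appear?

7

Scanning the 36 overlapping bigram windows for "light sailor":
  position 5–6: light sailor
  position 16–17: light sailor
  position 21–22: light sailor
  position 28–29: light sailor
  position 32–33: light sailor
  position 34–35: light sailor
  position 36–37: light sailor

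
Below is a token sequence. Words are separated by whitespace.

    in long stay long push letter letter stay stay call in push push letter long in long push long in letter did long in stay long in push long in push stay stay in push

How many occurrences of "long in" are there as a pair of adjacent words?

Scanning the 34 overlapping bigram windows for "long in":
  position 15–16: long in
  position 19–20: long in
  position 23–24: long in
  position 26–27: long in
  position 29–30: long in

5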